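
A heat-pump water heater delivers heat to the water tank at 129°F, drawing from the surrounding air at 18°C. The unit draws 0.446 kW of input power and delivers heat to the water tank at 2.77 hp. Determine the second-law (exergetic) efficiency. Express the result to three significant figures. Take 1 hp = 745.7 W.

Converting, Q̇_H = 2.770 hp = 2.066 kW, so COP_actual = Q̇_H/Ẇ = 2.066/0.4460 = 4.631.
In absolute terms T_C = 291.15 K and T_H = 327.04 K, so ΔT = 35.89 K.
COP_Carnot = T_H/ΔT = 327.04/35.89 = 9.113.
η_II = COP_actual/COP_Carnot = 4.631/9.113 = 0.5082.

0.508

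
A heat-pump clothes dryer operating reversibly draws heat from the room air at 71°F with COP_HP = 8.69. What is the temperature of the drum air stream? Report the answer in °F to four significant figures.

140.0 °F

COP_HP = T_H/(T_H − T_C) rearranges to T_H = COP·T_C/(COP − 1).
With T_C = 294.82 K, T_H = 8.69 × 294.82/7.690 = 333.15 K.
Converting, 333.15 K = 140.01°F.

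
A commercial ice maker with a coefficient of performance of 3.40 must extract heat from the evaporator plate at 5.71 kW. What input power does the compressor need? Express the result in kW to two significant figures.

1.7 kW

Ẇ = Q̇_C/COP = 5.710/3.40 = 1.679 kW.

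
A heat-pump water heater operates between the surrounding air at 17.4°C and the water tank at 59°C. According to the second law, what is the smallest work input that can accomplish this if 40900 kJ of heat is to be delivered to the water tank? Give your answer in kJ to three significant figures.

In absolute terms T_C = 290.55 K and T_H = 332.15 K, so ΔT = 41.60 K.
The reversible limit is COP_HP = T_H/ΔT = 7.984, so W_min = Q_H/COP = Q_H·ΔT/T_H.
W_min = 40900 × 41.60/332.15 = 5123 kJ.

5120 kJ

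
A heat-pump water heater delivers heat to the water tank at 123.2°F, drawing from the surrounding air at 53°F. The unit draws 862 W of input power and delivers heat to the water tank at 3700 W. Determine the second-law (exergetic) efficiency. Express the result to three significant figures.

0.517

COP_actual = Q̇_H/Ẇ = 3700/862.0 = 4.292.
In absolute terms T_C = 284.82 K and T_H = 323.82 K, so ΔT = 39.00 K.
COP_Carnot = T_H/ΔT = 323.82/39.00 = 8.303.
η_II = COP_actual/COP_Carnot = 4.292/8.303 = 0.5170.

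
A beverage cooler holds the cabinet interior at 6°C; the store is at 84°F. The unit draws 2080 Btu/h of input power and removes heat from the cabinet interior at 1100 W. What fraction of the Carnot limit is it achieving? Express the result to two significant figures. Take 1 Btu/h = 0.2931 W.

0.15

Converting, Q̇_C = 1100 W = 3753 Btu/h, so COP_actual = Q̇_C/Ẇ = 3753/2080 = 1.804.
In absolute terms T_C = 279.15 K and T_H = 302.04 K, so ΔT = 22.89 K.
COP_Carnot = T_C/ΔT = 279.15/22.89 = 12.20.
η_II = COP_actual/COP_Carnot = 1.804/12.20 = 0.1479.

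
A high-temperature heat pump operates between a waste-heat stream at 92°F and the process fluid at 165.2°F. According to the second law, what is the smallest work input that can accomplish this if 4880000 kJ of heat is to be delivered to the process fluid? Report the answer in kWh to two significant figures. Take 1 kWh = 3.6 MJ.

160 kWh

In absolute terms T_C = 306.48 K and T_H = 347.15 K, so ΔT = 40.67 K.
The reversible limit is COP_HP = T_H/ΔT = 8.536, so W_min = Q_H/COP = Q_H·ΔT/T_H.
W_min = 4880000 × 40.67/347.15 = 571700 kJ = 158.8 kWh.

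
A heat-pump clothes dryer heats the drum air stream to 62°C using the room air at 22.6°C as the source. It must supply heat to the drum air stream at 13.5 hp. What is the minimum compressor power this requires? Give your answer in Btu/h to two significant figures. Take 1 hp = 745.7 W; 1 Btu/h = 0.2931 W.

4000 Btu/h

In absolute terms T_C = 295.75 K and T_H = 335.15 K, so ΔT = 39.40 K.
COP_Carnot = T_H/ΔT = 335.15/39.40 = 8.506.
Ẇ_min = Q̇/COP_Carnot = 13.50/8.506 = 1.587 hp = 4038 Btu/h.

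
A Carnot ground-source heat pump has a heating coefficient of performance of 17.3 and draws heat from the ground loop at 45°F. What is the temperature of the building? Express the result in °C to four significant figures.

24.42 °C

COP_HP = T_H/(T_H − T_C) rearranges to T_H = COP·T_C/(COP − 1).
With T_C = 280.37 K, T_H = 17.3 × 280.37/16.30 = 297.57 K.
Converting, 297.57 K = 24.42°C.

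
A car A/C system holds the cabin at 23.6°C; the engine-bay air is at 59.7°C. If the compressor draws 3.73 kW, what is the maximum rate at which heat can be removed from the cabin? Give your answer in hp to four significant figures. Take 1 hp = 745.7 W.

In absolute terms T_C = 296.75 K and T_H = 332.85 K, so ΔT = 36.10 K.
COP_Carnot = T_C/ΔT = 296.75/36.10 = 8.220.
Q̇_max = COP_Carnot × Ẇ = 8.220 × 3.730 kW = 30.66 kW = 41.12 hp.

41.12 hp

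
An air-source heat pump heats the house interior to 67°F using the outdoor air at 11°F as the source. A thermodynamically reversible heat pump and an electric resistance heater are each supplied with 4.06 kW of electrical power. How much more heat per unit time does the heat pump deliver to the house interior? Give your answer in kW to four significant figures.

34.12 kW

In absolute terms T_C = 261.48 K and T_H = 292.59 K, so ΔT = 31.11 K.
COP_Carnot = T_H/ΔT = 292.59/31.11 = 9.405.
The heat pump delivers Q̇_H = COP × Ẇ = 38.18 kW; the resistance heater delivers Ẇ = 4.060 kW.
Extra = (COP − 1)·Ẇ = 34.12 kW.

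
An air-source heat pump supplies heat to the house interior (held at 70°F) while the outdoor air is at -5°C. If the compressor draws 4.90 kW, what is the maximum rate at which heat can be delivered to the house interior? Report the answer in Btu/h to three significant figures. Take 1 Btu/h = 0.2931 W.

188000 Btu/h

In absolute terms T_C = 268.15 K and T_H = 294.26 K, so ΔT = 26.11 K.
COP_Carnot = T_H/ΔT = 294.26/26.11 = 11.27.
Q̇_max = COP_Carnot × Ẇ = 11.27 × 4.900 kW = 55.22 kW = 188400 Btu/h.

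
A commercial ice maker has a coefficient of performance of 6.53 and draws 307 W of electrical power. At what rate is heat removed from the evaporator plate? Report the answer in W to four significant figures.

2005 W

Q̇_C = COP × Ẇ = 6.53 × 307.0 = 2005 W.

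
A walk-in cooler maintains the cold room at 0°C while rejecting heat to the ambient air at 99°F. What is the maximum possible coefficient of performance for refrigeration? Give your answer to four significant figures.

7.338

In absolute terms T_C = 273.15 K and T_H = 310.37 K, so ΔT = 37.22 K.
For a reversible cycle, COP_Carnot = T_C/ΔT = 273.15/37.22 = 7.338.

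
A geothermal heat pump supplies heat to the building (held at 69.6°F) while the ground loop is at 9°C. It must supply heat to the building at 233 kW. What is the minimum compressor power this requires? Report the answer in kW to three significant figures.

9.42 kW

In absolute terms T_C = 282.15 K and T_H = 294.04 K, so ΔT = 11.89 K.
COP_Carnot = T_H/ΔT = 294.04/11.89 = 24.73.
Ẇ_min = Q̇/COP_Carnot = 233.0/24.73 = 9.421 kW.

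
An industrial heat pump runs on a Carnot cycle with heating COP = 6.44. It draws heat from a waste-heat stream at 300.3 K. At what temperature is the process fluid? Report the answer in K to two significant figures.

360 K

COP_HP = T_H/(T_H − T_C) rearranges to T_H = COP·T_C/(COP − 1).
With T_C = 300.30 K, T_H = 6.44 × 300.30/5.440 = 355.50 K.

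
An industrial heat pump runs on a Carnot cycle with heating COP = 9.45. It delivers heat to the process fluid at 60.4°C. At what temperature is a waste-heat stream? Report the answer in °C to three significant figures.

25.1 °C

COP_HP = T_H/(T_H − T_C) gives T_H − T_C = T_H/COP.
With T_H = 333.55 K, T_C = 333.55 × (1 − 1/9.45) = 298.25 K.
Converting, 298.25 K = 25.10°C.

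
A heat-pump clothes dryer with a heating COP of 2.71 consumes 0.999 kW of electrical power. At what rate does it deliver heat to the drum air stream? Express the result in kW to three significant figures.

Q̇_H = COP_HP × Ẇ = 2.71 × 0.9990 = 2.707 kW.

2.71 kW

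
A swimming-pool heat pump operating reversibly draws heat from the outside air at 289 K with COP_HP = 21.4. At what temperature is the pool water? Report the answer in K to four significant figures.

COP_HP = T_H/(T_H − T_C) rearranges to T_H = COP·T_C/(COP − 1).
With T_C = 289.00 K, T_H = 21.4 × 289.00/20.40 = 303.17 K.

303.2 K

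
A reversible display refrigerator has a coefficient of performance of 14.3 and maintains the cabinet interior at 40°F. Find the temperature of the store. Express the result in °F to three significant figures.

COP_R = T_C/(T_H − T_C) gives T_H − T_C = T_C/COP.
With T_C = 277.59 K, T_H = 277.59 × (1 + 1/14.3) = 297.01 K.
Converting, 297.01 K = 74.94°F.

74.9 °F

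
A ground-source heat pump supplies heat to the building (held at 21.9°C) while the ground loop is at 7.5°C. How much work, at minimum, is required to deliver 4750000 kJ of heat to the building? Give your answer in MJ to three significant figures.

232 MJ

In absolute terms T_C = 280.65 K and T_H = 295.05 K, so ΔT = 14.40 K.
The reversible limit is COP_HP = T_H/ΔT = 20.49, so W_min = Q_H/COP = Q_H·ΔT/T_H.
W_min = 4750000 × 14.40/295.05 = 231800 kJ = 231.8 MJ.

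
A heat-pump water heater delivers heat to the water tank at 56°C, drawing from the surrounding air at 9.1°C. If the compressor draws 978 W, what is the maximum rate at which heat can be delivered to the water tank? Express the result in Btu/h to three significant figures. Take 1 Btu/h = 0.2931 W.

In absolute terms T_C = 282.25 K and T_H = 329.15 K, so ΔT = 46.90 K.
COP_Carnot = T_H/ΔT = 329.15/46.90 = 7.018.
Q̇_max = COP_Carnot × Ẇ = 7.018 × 978.0 W = 6864 W = 23420 Btu/h.

23400 Btu/h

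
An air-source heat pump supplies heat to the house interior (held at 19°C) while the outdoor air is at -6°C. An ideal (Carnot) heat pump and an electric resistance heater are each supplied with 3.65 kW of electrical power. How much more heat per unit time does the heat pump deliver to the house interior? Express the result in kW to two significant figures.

39 kW

In absolute terms T_C = 267.15 K and T_H = 292.15 K, so ΔT = 25.00 K.
COP_Carnot = T_H/ΔT = 292.15/25.00 = 11.69.
The heat pump delivers Q̇_H = COP × Ẇ = 42.65 kW; the resistance heater delivers Ẇ = 3.650 kW.
Extra = (COP − 1)·Ẇ = 39.00 kW.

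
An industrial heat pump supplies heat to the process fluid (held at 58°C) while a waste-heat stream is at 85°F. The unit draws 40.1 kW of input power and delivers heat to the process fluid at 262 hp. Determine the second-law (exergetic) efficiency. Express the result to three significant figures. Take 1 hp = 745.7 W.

0.420

Converting, Q̇_H = 262.0 hp = 195.4 kW, so COP_actual = Q̇_H/Ẇ = 195.4/40.10 = 4.872.
In absolute terms T_C = 302.59 K and T_H = 331.15 K, so ΔT = 28.56 K.
COP_Carnot = T_H/ΔT = 331.15/28.56 = 11.60.
η_II = COP_actual/COP_Carnot = 4.872/11.60 = 0.4201.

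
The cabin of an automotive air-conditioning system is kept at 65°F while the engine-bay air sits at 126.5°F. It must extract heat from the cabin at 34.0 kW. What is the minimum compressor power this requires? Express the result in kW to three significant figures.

In absolute terms T_C = 291.48 K and T_H = 325.65 K, so ΔT = 34.17 K.
COP_Carnot = T_C/ΔT = 291.48/34.17 = 8.531.
Ẇ_min = Q̇/COP_Carnot = 34.00/8.531 = 3.985 kW.

3.99 kW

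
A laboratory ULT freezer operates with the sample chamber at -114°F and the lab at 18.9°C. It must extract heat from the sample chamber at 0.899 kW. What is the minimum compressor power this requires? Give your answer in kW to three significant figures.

0.468 kW

In absolute terms T_C = 192.04 K and T_H = 292.05 K, so ΔT = 100.0 K.
COP_Carnot = T_C/ΔT = 192.04/100.0 = 1.920.
Ẇ_min = Q̇/COP_Carnot = 0.8990/1.920 = 0.4682 kW.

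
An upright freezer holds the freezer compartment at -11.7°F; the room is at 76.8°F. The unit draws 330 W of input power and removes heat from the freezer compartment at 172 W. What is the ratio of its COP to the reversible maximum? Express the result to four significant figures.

0.1030

COP_actual = Q̇_C/Ẇ = 172.0/330.0 = 0.5212.
In absolute terms T_C = 248.87 K and T_H = 298.04 K, so ΔT = 49.17 K.
COP_Carnot = T_C/ΔT = 248.87/49.17 = 5.062.
η_II = COP_actual/COP_Carnot = 0.5212/5.062 = 0.1030.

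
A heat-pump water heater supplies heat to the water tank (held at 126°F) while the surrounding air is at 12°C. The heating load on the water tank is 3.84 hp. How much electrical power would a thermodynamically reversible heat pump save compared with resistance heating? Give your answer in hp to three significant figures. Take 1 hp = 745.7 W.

In absolute terms T_C = 285.15 K and T_H = 325.37 K, so ΔT = 40.22 K.
COP_Carnot = T_H/ΔT = 325.37/40.22 = 8.089.
Resistance heating needs Ẇ_res = Q̇_H = 3.840 hp; the reversible heat pump needs only Ẇ_hp = Q̇_H/COP = 0.4747 hp.
Saving = 3.840 − 0.4747 = 3.365 hp.

3.37 hp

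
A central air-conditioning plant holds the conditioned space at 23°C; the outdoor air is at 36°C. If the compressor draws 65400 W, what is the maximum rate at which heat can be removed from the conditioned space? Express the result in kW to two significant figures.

1500 kW

In absolute terms T_C = 296.15 K and T_H = 309.15 K, so ΔT = 13.00 K.
COP_Carnot = T_C/ΔT = 296.15/13.00 = 22.78.
Q̇_max = COP_Carnot × Ẇ = 22.78 × 65400 W = 1490000 W = 1490 kW.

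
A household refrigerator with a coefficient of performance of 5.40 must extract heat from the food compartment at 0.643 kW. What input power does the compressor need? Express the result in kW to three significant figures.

Ẇ = Q̇_C/COP = 0.6430/5.40 = 0.1191 kW.

0.119 kW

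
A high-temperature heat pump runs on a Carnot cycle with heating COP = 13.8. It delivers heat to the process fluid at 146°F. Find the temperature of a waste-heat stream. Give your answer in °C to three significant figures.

39.0 °C

COP_HP = T_H/(T_H − T_C) gives T_H − T_C = T_H/COP.
With T_H = 336.48 K, T_C = 336.48 × (1 − 1/13.8) = 312.10 K.
Converting, 312.10 K = 38.95°C.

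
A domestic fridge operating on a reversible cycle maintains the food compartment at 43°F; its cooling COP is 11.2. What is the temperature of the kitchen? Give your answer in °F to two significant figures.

COP_R = T_C/(T_H − T_C) gives T_H − T_C = T_C/COP.
With T_C = 279.26 K, T_H = 279.26 × (1 + 1/11.2) = 304.20 K.
Converting, 304.20 K = 87.88°F.

88 °F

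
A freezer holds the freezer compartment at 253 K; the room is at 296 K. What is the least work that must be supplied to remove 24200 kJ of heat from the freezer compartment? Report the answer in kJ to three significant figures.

4110 kJ

The reservoir spacing is ΔT = 296 − 253 = 43.00 K.
The reversible limit is COP_R = T_C/ΔT = 5.884, so W_min = Q_C/COP = Q_C·ΔT/T_C.
W_min = 24200 × 43.00/253.00 = 4113 kJ.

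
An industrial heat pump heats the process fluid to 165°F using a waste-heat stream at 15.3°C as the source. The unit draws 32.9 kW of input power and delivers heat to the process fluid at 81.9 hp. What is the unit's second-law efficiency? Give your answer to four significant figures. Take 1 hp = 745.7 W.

Converting, Q̇_H = 81.90 hp = 61.07 kW, so COP_actual = Q̇_H/Ẇ = 61.07/32.90 = 1.856.
In absolute terms T_C = 288.45 K and T_H = 347.04 K, so ΔT = 58.59 K.
COP_Carnot = T_H/ΔT = 347.04/58.59 = 5.923.
η_II = COP_actual/COP_Carnot = 1.856/5.923 = 0.3134.

0.3134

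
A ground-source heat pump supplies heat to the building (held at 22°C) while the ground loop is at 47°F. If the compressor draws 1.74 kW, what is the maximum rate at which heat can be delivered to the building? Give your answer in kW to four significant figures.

In absolute terms T_C = 281.48 K and T_H = 295.15 K, so ΔT = 13.67 K.
COP_Carnot = T_H/ΔT = 295.15/13.67 = 21.60.
Q̇_max = COP_Carnot × Ẇ = 21.60 × 1.740 kW = 37.58 kW.

37.58 kW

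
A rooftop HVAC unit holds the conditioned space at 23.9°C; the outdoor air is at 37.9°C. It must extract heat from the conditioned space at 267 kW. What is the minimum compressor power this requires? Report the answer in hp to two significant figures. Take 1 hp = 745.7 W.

In absolute terms T_C = 297.05 K and T_H = 311.05 K, so ΔT = 14.00 K.
COP_Carnot = T_C/ΔT = 297.05/14.00 = 21.22.
Ẇ_min = Q̇/COP_Carnot = 267.0/21.22 = 12.58 kW = 16.88 hp.

17 hp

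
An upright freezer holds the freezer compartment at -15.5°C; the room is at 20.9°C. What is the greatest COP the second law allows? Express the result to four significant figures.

7.078

In absolute terms T_C = 257.65 K and T_H = 294.05 K, so ΔT = 36.40 K.
For a reversible cycle, COP_Carnot = T_C/ΔT = 257.65/36.40 = 7.078.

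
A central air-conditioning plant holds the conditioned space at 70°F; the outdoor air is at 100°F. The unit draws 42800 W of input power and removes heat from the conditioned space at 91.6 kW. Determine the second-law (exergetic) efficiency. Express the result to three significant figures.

Converting, Q̇_C = 91.60 kW = 91600 W, so COP_actual = Q̇_C/Ẇ = 91600/42800 = 2.140.
In absolute terms T_C = 294.26 K and T_H = 310.93 K, so ΔT = 16.67 K.
COP_Carnot = T_C/ΔT = 294.26/16.67 = 17.66.
η_II = COP_actual/COP_Carnot = 2.140/17.66 = 0.1212.

0.121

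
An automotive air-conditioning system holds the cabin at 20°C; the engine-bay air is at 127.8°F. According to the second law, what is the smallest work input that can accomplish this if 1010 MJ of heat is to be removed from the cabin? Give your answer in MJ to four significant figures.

In absolute terms T_C = 293.15 K and T_H = 326.37 K, so ΔT = 33.22 K.
The reversible limit is COP_R = T_C/ΔT = 8.824, so W_min = Q_C/COP = Q_C·ΔT/T_C.
W_min = 1010 × 33.22/293.15 = 114.5 MJ.

114.5 MJ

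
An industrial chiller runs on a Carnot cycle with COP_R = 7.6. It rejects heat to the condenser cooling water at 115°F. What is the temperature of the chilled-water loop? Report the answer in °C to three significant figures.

8.99 °C

For a Carnot refrigerator COP_R = T_C/(T_H − T_C), so T_C = COP·T_H/(1 + COP).
With T_H = 319.26 K, T_C = 7.6 × 319.26/8.600 = 282.14 K.
Converting, 282.14 K = 8.99°C.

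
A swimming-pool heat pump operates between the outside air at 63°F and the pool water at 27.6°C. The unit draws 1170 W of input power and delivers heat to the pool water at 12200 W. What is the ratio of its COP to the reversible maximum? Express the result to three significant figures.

0.360

COP_actual = Q̇_H/Ẇ = 12200/1170 = 10.43.
In absolute terms T_C = 290.37 K and T_H = 300.75 K, so ΔT = 10.38 K.
COP_Carnot = T_H/ΔT = 300.75/10.38 = 28.98.
η_II = COP_actual/COP_Carnot = 10.43/28.98 = 0.3598.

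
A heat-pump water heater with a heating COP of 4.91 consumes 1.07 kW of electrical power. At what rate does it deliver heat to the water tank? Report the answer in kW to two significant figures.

5.3 kW

Q̇_H = COP_HP × Ẇ = 4.91 × 1.070 = 5.254 kW.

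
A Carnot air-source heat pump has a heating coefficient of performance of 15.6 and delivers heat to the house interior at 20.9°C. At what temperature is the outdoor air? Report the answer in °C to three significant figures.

COP_HP = T_H/(T_H − T_C) gives T_H − T_C = T_H/COP.
With T_H = 294.05 K, T_C = 294.05 × (1 − 1/15.6) = 275.20 K.
Converting, 275.20 K = 2.05°C.

2.05 °C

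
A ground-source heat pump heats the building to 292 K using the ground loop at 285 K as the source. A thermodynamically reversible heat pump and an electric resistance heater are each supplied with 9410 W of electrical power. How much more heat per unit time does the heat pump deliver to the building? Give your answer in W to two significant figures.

380000 W

The reservoir spacing is ΔT = 292 − 285 = 7.000 K.
COP_Carnot = T_H/ΔT = 292.00/7.000 = 41.71.
The heat pump delivers Q̇_H = COP × Ẇ = 392500 W; the resistance heater delivers Ẇ = 9410 W.
Extra = (COP − 1)·Ẇ = 383100 W.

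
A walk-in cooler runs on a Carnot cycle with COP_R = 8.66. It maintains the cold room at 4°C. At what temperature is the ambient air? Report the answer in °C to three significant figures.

COP_R = T_C/(T_H − T_C) gives T_H − T_C = T_C/COP.
With T_C = 277.15 K, T_H = 277.15 × (1 + 1/8.66) = 309.15 K.
Converting, 309.15 K = 36.00°C.

36.0 °C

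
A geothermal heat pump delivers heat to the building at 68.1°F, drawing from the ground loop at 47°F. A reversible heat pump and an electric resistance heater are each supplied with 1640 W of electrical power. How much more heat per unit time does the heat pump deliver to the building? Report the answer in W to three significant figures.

In absolute terms T_C = 281.48 K and T_H = 293.21 K, so ΔT = 11.72 K.
COP_Carnot = T_H/ΔT = 293.21/11.72 = 25.01.
The heat pump delivers Q̇_H = COP × Ẇ = 41020 W; the resistance heater delivers Ẇ = 1640 W.
Extra = (COP − 1)·Ẇ = 39380 W.

39400 W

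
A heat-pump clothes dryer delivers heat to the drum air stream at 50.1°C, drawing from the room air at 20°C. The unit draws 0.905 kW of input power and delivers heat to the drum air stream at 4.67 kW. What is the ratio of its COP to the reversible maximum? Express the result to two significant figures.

COP_actual = Q̇_H/Ẇ = 4.670/0.9050 = 5.160.
In absolute terms T_C = 293.15 K and T_H = 323.25 K, so ΔT = 30.10 K.
COP_Carnot = T_H/ΔT = 323.25/30.10 = 10.74.
η_II = COP_actual/COP_Carnot = 5.160/10.74 = 0.4805.

0.48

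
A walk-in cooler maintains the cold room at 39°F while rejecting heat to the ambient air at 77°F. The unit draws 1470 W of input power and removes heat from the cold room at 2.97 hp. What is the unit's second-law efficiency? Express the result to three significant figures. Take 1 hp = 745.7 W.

0.115

Converting, Q̇_C = 2.970 hp = 2215 W, so COP_actual = Q̇_C/Ẇ = 2215/1470 = 1.507.
In absolute terms T_C = 277.04 K and T_H = 298.15 K, so ΔT = 21.11 K.
COP_Carnot = T_C/ΔT = 277.04/21.11 = 13.12.
η_II = COP_actual/COP_Carnot = 1.507/13.12 = 0.1148.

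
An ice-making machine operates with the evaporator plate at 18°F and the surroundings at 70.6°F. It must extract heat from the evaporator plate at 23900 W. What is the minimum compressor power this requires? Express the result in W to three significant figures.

2630 W

In absolute terms T_C = 265.37 K and T_H = 294.59 K, so ΔT = 29.22 K.
COP_Carnot = T_C/ΔT = 265.37/29.22 = 9.081.
Ẇ_min = Q̇/COP_Carnot = 23900/9.081 = 2632 W.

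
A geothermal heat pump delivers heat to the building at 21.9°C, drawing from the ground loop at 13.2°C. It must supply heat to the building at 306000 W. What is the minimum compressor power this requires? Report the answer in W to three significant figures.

In absolute terms T_C = 286.35 K and T_H = 295.05 K, so ΔT = 8.700 K.
COP_Carnot = T_H/ΔT = 295.05/8.700 = 33.91.
Ẇ_min = Q̇/COP_Carnot = 306000/33.91 = 9023 W.

9020 W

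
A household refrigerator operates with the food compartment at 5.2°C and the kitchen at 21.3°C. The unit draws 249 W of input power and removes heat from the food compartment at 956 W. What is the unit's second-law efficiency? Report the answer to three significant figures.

0.222

COP_actual = Q̇_C/Ẇ = 956.0/249.0 = 3.839.
In absolute terms T_C = 278.35 K and T_H = 294.45 K, so ΔT = 16.10 K.
COP_Carnot = T_C/ΔT = 278.35/16.10 = 17.29.
η_II = COP_actual/COP_Carnot = 3.839/17.29 = 0.2221.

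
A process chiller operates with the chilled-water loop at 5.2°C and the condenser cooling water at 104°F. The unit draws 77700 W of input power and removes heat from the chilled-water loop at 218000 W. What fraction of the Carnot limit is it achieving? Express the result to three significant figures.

0.351

COP_actual = Q̇_C/Ẇ = 218000/77700 = 2.806.
In absolute terms T_C = 278.35 K and T_H = 313.15 K, so ΔT = 34.80 K.
COP_Carnot = T_C/ΔT = 278.35/34.80 = 7.999.
η_II = COP_actual/COP_Carnot = 2.806/7.999 = 0.3508.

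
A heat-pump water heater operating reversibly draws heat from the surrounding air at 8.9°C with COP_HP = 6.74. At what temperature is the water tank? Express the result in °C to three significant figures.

58.0 °C

COP_HP = T_H/(T_H − T_C) rearranges to T_H = COP·T_C/(COP − 1).
With T_C = 282.05 K, T_H = 6.74 × 282.05/5.740 = 331.19 K.
Converting, 331.19 K = 58.04°C.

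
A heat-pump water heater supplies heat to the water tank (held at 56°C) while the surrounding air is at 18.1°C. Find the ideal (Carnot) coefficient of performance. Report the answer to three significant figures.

8.68

In absolute terms T_C = 291.25 K and T_H = 329.15 K, so ΔT = 37.90 K.
For a reversible cycle, COP_Carnot = T_H/ΔT = 329.15/37.90 = 8.685.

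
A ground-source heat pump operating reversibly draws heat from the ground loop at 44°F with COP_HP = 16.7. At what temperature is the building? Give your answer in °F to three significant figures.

COP_HP = T_H/(T_H − T_C) rearranges to T_H = COP·T_C/(COP − 1).
With T_C = 279.82 K, T_H = 16.7 × 279.82/15.70 = 297.64 K.
Converting, 297.64 K = 76.08°F.

76.1 °F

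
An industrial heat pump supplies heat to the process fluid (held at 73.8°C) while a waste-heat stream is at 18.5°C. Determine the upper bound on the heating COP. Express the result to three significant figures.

6.27

In absolute terms T_C = 291.65 K and T_H = 346.95 K, so ΔT = 55.30 K.
For a reversible cycle, COP_Carnot = T_H/ΔT = 346.95/55.30 = 6.274.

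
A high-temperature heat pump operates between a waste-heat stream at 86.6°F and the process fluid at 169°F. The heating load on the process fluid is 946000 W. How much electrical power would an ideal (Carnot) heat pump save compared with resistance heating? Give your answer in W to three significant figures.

In absolute terms T_C = 303.48 K and T_H = 349.26 K, so ΔT = 45.78 K.
COP_Carnot = T_H/ΔT = 349.26/45.78 = 7.629.
Resistance heating needs Ẇ_res = Q̇_H = 946000 W; the reversible heat pump needs only Ẇ_hp = Q̇_H/COP = 124000 W.
Saving = 946000 − 124000 = 822000 W.

822000 W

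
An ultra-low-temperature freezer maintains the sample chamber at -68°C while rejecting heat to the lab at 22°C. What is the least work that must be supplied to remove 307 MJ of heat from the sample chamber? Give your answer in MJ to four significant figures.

In absolute terms T_C = 205.15 K and T_H = 295.15 K, so ΔT = 90.00 K.
The reversible limit is COP_R = T_C/ΔT = 2.279, so W_min = Q_C/COP = Q_C·ΔT/T_C.
W_min = 307.0 × 90.00/205.15 = 134.7 MJ.

134.7 MJ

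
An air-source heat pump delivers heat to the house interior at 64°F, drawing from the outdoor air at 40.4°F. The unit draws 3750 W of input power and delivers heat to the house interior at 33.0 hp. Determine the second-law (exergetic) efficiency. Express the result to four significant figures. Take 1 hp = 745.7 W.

0.2957

Converting, Q̇_H = 33.00 hp = 24610 W, so COP_actual = Q̇_H/Ẇ = 24610/3750 = 6.562.
In absolute terms T_C = 277.82 K and T_H = 290.93 K, so ΔT = 13.11 K.
COP_Carnot = T_H/ΔT = 290.93/13.11 = 22.19.
η_II = COP_actual/COP_Carnot = 6.562/22.19 = 0.2957.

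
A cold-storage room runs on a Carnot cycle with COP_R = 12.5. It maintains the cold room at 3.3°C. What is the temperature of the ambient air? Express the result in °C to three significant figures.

25.4 °C

COP_R = T_C/(T_H − T_C) gives T_H − T_C = T_C/COP.
With T_C = 276.45 K, T_H = 276.45 × (1 + 1/12.5) = 298.57 K.
Converting, 298.57 K = 25.42°C.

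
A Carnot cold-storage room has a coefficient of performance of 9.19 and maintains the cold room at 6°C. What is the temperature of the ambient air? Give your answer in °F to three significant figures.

97.5 °F

COP_R = T_C/(T_H − T_C) gives T_H − T_C = T_C/COP.
With T_C = 279.15 K, T_H = 279.15 × (1 + 1/9.19) = 309.53 K.
Converting, 309.53 K = 97.48°F.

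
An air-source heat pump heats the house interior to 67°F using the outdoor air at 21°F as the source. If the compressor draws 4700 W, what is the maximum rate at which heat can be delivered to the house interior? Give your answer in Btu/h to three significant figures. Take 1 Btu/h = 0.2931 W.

184000 Btu/h

In absolute terms T_C = 267.04 K and T_H = 292.59 K, so ΔT = 25.56 K.
COP_Carnot = T_H/ΔT = 292.59/25.56 = 11.45.
Q̇_max = COP_Carnot × Ẇ = 11.45 × 4700 W = 53810 W = 183600 Btu/h.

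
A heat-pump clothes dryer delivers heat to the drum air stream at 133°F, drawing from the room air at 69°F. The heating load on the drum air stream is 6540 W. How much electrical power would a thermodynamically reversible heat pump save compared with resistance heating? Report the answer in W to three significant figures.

5830 W

In absolute terms T_C = 293.71 K and T_H = 329.26 K, so ΔT = 35.56 K.
COP_Carnot = T_H/ΔT = 329.26/35.56 = 9.260.
Resistance heating needs Ẇ_res = Q̇_H = 6540 W; the reversible heat pump needs only Ẇ_hp = Q̇_H/COP = 706.2 W.
Saving = 6540 − 706.2 = 5834 W.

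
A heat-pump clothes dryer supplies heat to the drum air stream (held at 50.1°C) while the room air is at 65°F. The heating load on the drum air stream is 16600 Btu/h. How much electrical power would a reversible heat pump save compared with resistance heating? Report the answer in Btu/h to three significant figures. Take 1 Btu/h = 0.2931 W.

15000 Btu/h

In absolute terms T_C = 291.48 K and T_H = 323.25 K, so ΔT = 31.77 K.
COP_Carnot = T_H/ΔT = 323.25/31.77 = 10.18.
Resistance heating needs Ẇ_res = Q̇_H = 16600 Btu/h; the reversible heat pump needs only Ẇ_hp = Q̇_H/COP = 1631 Btu/h.
Saving = 16600 − 1631 = 14970 Btu/h.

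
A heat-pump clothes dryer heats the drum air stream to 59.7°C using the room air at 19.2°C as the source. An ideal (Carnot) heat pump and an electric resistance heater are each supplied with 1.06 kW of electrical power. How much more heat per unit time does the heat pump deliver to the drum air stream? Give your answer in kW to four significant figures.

In absolute terms T_C = 292.35 K and T_H = 332.85 K, so ΔT = 40.50 K.
COP_Carnot = T_H/ΔT = 332.85/40.50 = 8.219.
The heat pump delivers Q̇_H = COP × Ẇ = 8.712 kW; the resistance heater delivers Ẇ = 1.060 kW.
Extra = (COP − 1)·Ẇ = 7.652 kW.

7.652 kW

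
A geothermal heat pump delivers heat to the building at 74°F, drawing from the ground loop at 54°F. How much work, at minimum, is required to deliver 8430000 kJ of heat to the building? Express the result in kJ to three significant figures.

316000 kJ

In absolute terms T_C = 285.37 K and T_H = 296.48 K, so ΔT = 11.11 K.
The reversible limit is COP_HP = T_H/ΔT = 26.68, so W_min = Q_H/COP = Q_H·ΔT/T_H.
W_min = 8430000 × 11.11/296.48 = 315900 kJ.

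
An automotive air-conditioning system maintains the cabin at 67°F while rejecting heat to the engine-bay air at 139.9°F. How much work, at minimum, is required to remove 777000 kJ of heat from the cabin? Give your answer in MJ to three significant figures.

In absolute terms T_C = 292.59 K and T_H = 333.09 K, so ΔT = 40.50 K.
The reversible limit is COP_R = T_C/ΔT = 7.225, so W_min = Q_C/COP = Q_C·ΔT/T_C.
W_min = 777000 × 40.50/292.59 = 107500 kJ = 107.5 MJ.

108 MJ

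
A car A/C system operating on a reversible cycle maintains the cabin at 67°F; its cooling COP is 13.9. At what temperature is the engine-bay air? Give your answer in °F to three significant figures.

COP_R = T_C/(T_H − T_C) gives T_H − T_C = T_C/COP.
With T_C = 292.59 K, T_H = 292.59 × (1 + 1/13.9) = 313.64 K.
Converting, 313.64 K = 104.89°F.

105 °F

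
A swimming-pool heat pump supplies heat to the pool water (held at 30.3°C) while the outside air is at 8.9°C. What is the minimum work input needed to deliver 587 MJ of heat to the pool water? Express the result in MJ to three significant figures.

41.4 MJ

In absolute terms T_C = 282.05 K and T_H = 303.45 K, so ΔT = 21.40 K.
The reversible limit is COP_HP = T_H/ΔT = 14.18, so W_min = Q_H/COP = Q_H·ΔT/T_H.
W_min = 587.0 × 21.40/303.45 = 41.40 MJ.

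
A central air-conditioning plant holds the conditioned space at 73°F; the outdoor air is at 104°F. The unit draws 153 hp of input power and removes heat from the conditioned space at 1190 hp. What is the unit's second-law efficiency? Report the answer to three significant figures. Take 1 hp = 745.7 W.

0.453

COP_actual = Q̇_C/Ẇ = 1190/153.0 = 7.778.
In absolute terms T_C = 295.93 K and T_H = 313.15 K, so ΔT = 17.22 K.
COP_Carnot = T_C/ΔT = 295.93/17.22 = 17.18.
η_II = COP_actual/COP_Carnot = 7.778/17.18 = 0.4526.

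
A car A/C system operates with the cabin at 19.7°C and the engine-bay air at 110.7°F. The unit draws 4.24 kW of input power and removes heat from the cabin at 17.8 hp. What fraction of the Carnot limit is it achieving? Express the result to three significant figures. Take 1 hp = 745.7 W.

0.257

Converting, Q̇_C = 17.80 hp = 13.27 kW, so COP_actual = Q̇_C/Ẇ = 13.27/4.240 = 3.131.
In absolute terms T_C = 292.85 K and T_H = 316.87 K, so ΔT = 24.02 K.
COP_Carnot = T_C/ΔT = 292.85/24.02 = 12.19.
η_II = COP_actual/COP_Carnot = 3.131/12.19 = 0.2568.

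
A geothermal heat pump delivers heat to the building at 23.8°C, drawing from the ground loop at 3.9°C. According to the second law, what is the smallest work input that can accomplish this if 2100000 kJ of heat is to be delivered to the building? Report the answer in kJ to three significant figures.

141000 kJ

In absolute terms T_C = 277.05 K and T_H = 296.95 K, so ΔT = 19.90 K.
The reversible limit is COP_HP = T_H/ΔT = 14.92, so W_min = Q_H/COP = Q_H·ΔT/T_H.
W_min = 2100000 × 19.90/296.95 = 140700 kJ.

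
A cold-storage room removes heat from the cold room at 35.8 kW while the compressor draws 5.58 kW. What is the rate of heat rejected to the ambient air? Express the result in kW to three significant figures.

41.4 kW

For a cyclic device the first law requires Q̇_H = Q̇_C + Ẇ.
Q̇_H = Q̇_C + Ẇ = 41.38 kW.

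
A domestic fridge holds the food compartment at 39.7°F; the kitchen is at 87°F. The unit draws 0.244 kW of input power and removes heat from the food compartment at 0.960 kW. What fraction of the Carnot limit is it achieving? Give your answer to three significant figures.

0.373

COP_actual = Q̇_C/Ẇ = 0.9600/0.2440 = 3.934.
In absolute terms T_C = 277.43 K and T_H = 303.71 K, so ΔT = 26.28 K.
COP_Carnot = T_C/ΔT = 277.43/26.28 = 10.56.
η_II = COP_actual/COP_Carnot = 3.934/10.56 = 0.3727.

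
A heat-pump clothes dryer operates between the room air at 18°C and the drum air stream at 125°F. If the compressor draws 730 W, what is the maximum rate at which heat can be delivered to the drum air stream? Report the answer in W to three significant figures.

In absolute terms T_C = 291.15 K and T_H = 324.82 K, so ΔT = 33.67 K.
COP_Carnot = T_H/ΔT = 324.82/33.67 = 9.648.
Q̇_max = COP_Carnot × Ẇ = 9.648 × 730.0 W = 7043 W.

7040 W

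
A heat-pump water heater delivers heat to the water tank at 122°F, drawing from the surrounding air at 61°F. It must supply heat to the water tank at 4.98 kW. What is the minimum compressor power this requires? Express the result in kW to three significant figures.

In absolute terms T_C = 289.26 K and T_H = 323.15 K, so ΔT = 33.89 K.
COP_Carnot = T_H/ΔT = 323.15/33.89 = 9.536.
Ẇ_min = Q̇/COP_Carnot = 4.980/9.536 = 0.5223 kW.

0.522 kW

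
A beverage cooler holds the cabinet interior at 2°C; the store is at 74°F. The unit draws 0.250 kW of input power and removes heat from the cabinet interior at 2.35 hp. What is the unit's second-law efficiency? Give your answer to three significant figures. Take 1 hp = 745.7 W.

Converting, Q̇_C = 2.350 hp = 1.752 kW, so COP_actual = Q̇_C/Ẇ = 1.752/0.2500 = 7.010.
In absolute terms T_C = 275.15 K and T_H = 296.48 K, so ΔT = 21.33 K.
COP_Carnot = T_C/ΔT = 275.15/21.33 = 12.90.
η_II = COP_actual/COP_Carnot = 7.010/12.90 = 0.5435.

0.543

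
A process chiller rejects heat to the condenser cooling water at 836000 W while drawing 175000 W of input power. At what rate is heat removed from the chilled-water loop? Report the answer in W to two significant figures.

660000 W

For a cyclic device the first law requires Q̇_H = Q̇_C + Ẇ.
Q̇_C = Q̇_H − Ẇ = 661000 W.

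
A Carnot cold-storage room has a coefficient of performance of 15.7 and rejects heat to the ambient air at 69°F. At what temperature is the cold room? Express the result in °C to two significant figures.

3.0 °C

For a Carnot refrigerator COP_R = T_C/(T_H − T_C), so T_C = COP·T_H/(1 + COP).
With T_H = 293.71 K, T_C = 15.7 × 293.71/16.70 = 276.12 K.
Converting, 276.12 K = 2.97°C.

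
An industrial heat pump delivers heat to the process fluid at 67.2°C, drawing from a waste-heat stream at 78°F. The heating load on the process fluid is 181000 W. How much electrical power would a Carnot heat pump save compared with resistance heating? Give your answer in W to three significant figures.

159000 W

In absolute terms T_C = 298.71 K and T_H = 340.35 K, so ΔT = 41.64 K.
COP_Carnot = T_H/ΔT = 340.35/41.64 = 8.173.
Resistance heating needs Ẇ_res = Q̇_H = 181000 W; the reversible heat pump needs only Ẇ_hp = Q̇_H/COP = 22150 W.
Saving = 181000 − 22150 = 158900 W.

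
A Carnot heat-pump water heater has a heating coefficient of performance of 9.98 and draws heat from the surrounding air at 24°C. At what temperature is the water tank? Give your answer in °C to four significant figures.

COP_HP = T_H/(T_H − T_C) rearranges to T_H = COP·T_C/(COP − 1).
With T_C = 297.15 K, T_H = 9.98 × 297.15/8.980 = 330.24 K.
Converting, 330.24 K = 57.09°C.

57.09 °C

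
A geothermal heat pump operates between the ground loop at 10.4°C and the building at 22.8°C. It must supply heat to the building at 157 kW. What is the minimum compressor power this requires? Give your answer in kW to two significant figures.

6.6 kW

In absolute terms T_C = 283.55 K and T_H = 295.95 K, so ΔT = 12.40 K.
COP_Carnot = T_H/ΔT = 295.95/12.40 = 23.87.
Ẇ_min = Q̇/COP_Carnot = 157.0/23.87 = 6.578 kW.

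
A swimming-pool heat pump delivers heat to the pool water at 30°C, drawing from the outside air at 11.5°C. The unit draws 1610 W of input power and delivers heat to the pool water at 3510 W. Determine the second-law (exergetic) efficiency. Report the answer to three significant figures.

0.133

COP_actual = Q̇_H/Ẇ = 3510/1610 = 2.180.
In absolute terms T_C = 284.65 K and T_H = 303.15 K, so ΔT = 18.50 K.
COP_Carnot = T_H/ΔT = 303.15/18.50 = 16.39.
η_II = COP_actual/COP_Carnot = 2.180/16.39 = 0.1330.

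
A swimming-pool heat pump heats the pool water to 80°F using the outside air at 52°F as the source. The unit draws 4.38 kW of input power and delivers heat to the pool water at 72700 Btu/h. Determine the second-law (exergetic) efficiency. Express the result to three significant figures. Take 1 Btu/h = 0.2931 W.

0.252

Converting, Q̇_H = 72700 Btu/h = 21.31 kW, so COP_actual = Q̇_H/Ẇ = 21.31/4.380 = 4.865.
In absolute terms T_C = 284.26 K and T_H = 299.82 K, so ΔT = 15.56 K.
COP_Carnot = T_H/ΔT = 299.82/15.56 = 19.27.
η_II = COP_actual/COP_Carnot = 4.865/19.27 = 0.2524.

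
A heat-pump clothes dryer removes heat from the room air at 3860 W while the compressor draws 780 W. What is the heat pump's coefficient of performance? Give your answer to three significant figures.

The first law gives Q̇_H = Q̇_C + Ẇ, so the three rates are Q̇_C = 3860, Q̇_H = 4640, Ẇ = 780.0 W.
COP_HP = Q̇_H/Ẇ = 4640/780.0 = 5.949.

5.95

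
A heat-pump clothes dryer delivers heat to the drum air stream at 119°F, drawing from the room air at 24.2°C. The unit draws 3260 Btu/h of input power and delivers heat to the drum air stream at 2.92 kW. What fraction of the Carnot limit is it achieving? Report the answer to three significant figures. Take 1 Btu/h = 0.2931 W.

0.229

Converting, Q̇_H = 2.920 kW = 9962 Btu/h, so COP_actual = Q̇_H/Ẇ = 9962/3260 = 3.056.
In absolute terms T_C = 297.35 K and T_H = 321.48 K, so ΔT = 24.13 K.
COP_Carnot = T_H/ΔT = 321.48/24.13 = 13.32.
η_II = COP_actual/COP_Carnot = 3.056/13.32 = 0.2294.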